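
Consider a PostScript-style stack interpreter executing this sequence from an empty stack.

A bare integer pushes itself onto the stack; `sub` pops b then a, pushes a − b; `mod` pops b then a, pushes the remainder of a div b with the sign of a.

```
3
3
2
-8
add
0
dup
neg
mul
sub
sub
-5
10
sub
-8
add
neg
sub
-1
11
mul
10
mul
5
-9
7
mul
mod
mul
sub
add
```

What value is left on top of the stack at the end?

539

3    3
3    3 3
2    3 3 2
-8   3 3 2 -8
add  3 3 -6
0    3 3 -6 0
dup  3 3 -6 0 0
neg  3 3 -6 0 0
mul  3 3 -6 0
sub  3 3 -6
sub  3 9
-5   3 9 -5
10   3 9 -5 10
sub  3 9 -15
-8   3 9 -15 -8
add  3 9 -23
neg  3 9 23
sub  3 -14
-1   3 -14 -1
11   3 -14 -1 11
mul  3 -14 -11
10   3 -14 -11 10
mul  3 -14 -110
5    3 -14 -110 5
-9   3 -14 -110 5 -9
7    3 -14 -110 5 -9 7
mul  3 -14 -110 5 -63
mod  3 -14 -110 5
mul  3 -14 -550
sub  3 536
add  539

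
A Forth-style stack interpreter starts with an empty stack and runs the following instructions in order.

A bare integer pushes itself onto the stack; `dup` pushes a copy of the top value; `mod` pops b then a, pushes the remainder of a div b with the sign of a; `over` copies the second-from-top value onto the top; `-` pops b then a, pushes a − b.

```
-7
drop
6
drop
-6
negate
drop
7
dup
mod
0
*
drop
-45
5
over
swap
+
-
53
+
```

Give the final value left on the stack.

-7     → [-7]
drop   → []
6      → [6]
drop   → []
-6     → [-6]
negate → [6]
drop   → []
7      → [7]
dup    → [7, 7]
mod    → [0]
0      → [0, 0]
*      → [0]
drop   → []
-45    → [-45]
5      → [-45, 5]
over   → [-45, 5, -45]
swap   → [-45, -45, 5]
+      → [-45, -40]
-      → [-5]
53     → [-5, 53]
+      → [48]

48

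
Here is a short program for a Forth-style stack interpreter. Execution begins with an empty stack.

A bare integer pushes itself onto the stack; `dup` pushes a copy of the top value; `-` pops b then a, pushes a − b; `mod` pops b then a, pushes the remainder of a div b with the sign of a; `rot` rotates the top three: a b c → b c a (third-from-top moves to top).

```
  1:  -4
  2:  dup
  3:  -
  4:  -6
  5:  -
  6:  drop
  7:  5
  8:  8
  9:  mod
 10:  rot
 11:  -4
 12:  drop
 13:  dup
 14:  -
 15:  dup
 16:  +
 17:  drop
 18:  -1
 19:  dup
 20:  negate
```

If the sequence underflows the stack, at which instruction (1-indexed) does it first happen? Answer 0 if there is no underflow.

10

-4    [-4]
dup   [-4, -4]
-     [0]
-6    [0, -6]
-     [6]
drop  []
5     [5]
8     [5, 8]
mod   [5]
rot  — needs 3 operands, stack has 1 → underflow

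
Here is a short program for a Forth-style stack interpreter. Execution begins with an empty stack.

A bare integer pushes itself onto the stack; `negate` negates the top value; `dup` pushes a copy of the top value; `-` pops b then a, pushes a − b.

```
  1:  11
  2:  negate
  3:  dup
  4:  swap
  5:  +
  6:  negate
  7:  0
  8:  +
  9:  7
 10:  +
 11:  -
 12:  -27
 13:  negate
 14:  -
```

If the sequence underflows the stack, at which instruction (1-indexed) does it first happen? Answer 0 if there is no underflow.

11

11     → [11]
negate → [-11]
dup    → [-11, -11]
swap   → [-11, -11]
+      → [-22]
negate → [22]
0      → [22, 0]
+      → [22]
7      → [22, 7]
+      → [29]
-  — needs 2 operands, stack has 1 → underflow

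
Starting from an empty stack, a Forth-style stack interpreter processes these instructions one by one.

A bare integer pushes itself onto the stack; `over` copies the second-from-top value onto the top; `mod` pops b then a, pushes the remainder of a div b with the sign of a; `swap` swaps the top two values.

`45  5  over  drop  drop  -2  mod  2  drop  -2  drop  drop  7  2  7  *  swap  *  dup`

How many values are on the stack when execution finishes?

2

45   : 45
5    : 45 5
over : 45 5 45
drop : 45 5
drop : 45
-2   : 45 -2
mod  : 1
2    : 1 2
drop : 1
-2   : 1 -2
drop : 1
drop : (empty)
7    : 7
2    : 7 2
7    : 7 2 7
*    : 7 14
swap : 14 7
*    : 98
dup  : 98 98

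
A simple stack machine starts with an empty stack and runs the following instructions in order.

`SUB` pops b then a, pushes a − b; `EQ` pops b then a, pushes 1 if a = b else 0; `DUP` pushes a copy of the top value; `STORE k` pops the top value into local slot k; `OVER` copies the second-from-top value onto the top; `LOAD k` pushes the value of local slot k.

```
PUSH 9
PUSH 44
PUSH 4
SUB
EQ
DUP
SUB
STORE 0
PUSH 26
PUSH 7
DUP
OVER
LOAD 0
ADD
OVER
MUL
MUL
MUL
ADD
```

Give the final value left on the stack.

2427

PUSH 9  -> 9
PUSH 44 -> 9 44
PUSH 4  -> 9 44 4
SUB     -> 9 40
EQ      -> 0
DUP     -> 0 0
SUB     -> 0
STORE 0 -> (empty)
PUSH 26 -> 26
PUSH 7  -> 26 7
DUP     -> 26 7 7
OVER    -> 26 7 7 7
LOAD 0  -> 26 7 7 7 0
ADD     -> 26 7 7 7
OVER    -> 26 7 7 7 7
MUL     -> 26 7 7 49
MUL     -> 26 7 343
MUL     -> 26 2401
ADD     -> 2427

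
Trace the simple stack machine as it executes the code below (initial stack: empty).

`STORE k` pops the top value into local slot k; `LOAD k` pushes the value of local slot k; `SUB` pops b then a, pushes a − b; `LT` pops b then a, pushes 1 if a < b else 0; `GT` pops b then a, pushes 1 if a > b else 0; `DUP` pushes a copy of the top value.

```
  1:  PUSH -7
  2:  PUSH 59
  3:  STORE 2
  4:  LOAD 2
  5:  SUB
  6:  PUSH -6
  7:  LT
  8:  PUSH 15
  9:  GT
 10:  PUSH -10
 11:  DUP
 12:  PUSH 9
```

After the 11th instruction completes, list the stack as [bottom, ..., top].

[0, -10, -10]

PUSH -7  : [-7]
PUSH 59  : [-7, 59]
STORE 2  : [-7]
LOAD 2   : [-7, 59]
SUB      : [-66]
PUSH -6  : [-66, -6]
LT       : [1]
PUSH 15  : [1, 15]
GT       : [0]
PUSH -10 : [0, -10]
DUP      : [0, -10, -10]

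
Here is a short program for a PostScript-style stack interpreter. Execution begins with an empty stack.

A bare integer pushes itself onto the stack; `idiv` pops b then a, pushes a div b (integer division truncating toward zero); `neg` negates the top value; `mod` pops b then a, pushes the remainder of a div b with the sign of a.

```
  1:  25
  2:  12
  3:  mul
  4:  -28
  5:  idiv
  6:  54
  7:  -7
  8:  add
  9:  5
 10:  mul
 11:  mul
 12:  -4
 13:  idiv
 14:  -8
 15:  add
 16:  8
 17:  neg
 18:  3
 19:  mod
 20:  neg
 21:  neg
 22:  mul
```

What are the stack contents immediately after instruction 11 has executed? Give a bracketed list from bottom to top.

[-2350]

25   -> 25
12   -> 25 12
mul  -> 300
-28  -> 300 -28
idiv -> -10
54   -> -10 54
-7   -> -10 54 -7
add  -> -10 47
5    -> -10 47 5
mul  -> -10 235
mul  -> -2350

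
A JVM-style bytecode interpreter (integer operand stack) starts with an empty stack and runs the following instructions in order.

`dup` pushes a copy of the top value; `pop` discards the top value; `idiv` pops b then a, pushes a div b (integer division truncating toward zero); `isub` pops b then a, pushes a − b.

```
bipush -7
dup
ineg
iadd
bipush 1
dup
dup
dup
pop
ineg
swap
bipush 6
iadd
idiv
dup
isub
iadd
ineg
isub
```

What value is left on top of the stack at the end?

bipush -7 -> [-7]
dup       -> [-7, -7]
ineg      -> [-7, 7]
iadd      -> [0]
bipush 1  -> [0, 1]
dup       -> [0, 1, 1]
dup       -> [0, 1, 1, 1]
dup       -> [0, 1, 1, 1, 1]
pop       -> [0, 1, 1, 1]
ineg      -> [0, 1, 1, -1]
swap      -> [0, 1, -1, 1]
bipush 6  -> [0, 1, -1, 1, 6]
iadd      -> [0, 1, -1, 7]
idiv      -> [0, 1, 0]
dup       -> [0, 1, 0, 0]
isub      -> [0, 1, 0]
iadd      -> [0, 1]
ineg      -> [0, -1]
isub      -> [1]

1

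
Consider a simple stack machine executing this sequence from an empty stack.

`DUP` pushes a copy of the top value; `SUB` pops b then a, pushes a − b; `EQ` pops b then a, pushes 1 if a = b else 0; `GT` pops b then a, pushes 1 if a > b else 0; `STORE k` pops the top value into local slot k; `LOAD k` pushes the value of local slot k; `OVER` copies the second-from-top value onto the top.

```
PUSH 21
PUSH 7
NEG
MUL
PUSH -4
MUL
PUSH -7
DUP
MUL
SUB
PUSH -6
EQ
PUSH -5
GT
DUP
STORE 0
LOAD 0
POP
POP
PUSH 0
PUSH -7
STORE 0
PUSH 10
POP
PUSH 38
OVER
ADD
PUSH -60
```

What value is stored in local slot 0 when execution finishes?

PUSH 21  : 21
PUSH 7   : 21 7
NEG      : 21 -7
MUL      : -147
PUSH -4  : -147 -4
MUL      : 588
PUSH -7  : 588 -7
DUP      : 588 -7 -7
MUL      : 588 49
SUB      : 539
PUSH -6  : 539 -6
EQ       : 0
PUSH -5  : 0 -5
GT       : 1
DUP      : 1 1
STORE 0  : 1
LOAD 0   : 1 1
POP      : 1
POP      : (empty)
PUSH 0   : 0
PUSH -7  : 0 -7
STORE 0  : 0
PUSH 10  : 0 10
POP      : 0
PUSH 38  : 0 38
OVER     : 0 38 0
ADD      : 0 38
PUSH -60 : 0 38 -60

-7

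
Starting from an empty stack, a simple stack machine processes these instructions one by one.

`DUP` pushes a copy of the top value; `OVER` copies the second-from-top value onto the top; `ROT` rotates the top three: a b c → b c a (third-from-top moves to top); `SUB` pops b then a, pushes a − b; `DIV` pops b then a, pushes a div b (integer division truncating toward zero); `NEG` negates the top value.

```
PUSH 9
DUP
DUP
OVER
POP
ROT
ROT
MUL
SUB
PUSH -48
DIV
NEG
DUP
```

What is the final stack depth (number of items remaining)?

2

PUSH 9   : 9
DUP      : 9 9
DUP      : 9 9 9
OVER     : 9 9 9 9
POP      : 9 9 9
ROT      : 9 9 9
ROT      : 9 9 9
MUL      : 9 81
SUB      : -72
PUSH -48 : -72 -48
DIV      : 1
NEG      : -1
DUP      : -1 -1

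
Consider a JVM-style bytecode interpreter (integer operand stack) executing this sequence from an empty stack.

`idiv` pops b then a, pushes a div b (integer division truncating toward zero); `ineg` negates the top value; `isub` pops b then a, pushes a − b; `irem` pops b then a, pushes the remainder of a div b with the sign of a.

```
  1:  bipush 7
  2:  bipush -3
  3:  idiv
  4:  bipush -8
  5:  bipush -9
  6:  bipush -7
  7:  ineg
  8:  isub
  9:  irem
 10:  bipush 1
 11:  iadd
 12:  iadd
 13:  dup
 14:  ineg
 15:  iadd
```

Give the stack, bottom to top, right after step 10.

[-2, -8, 1]

bipush 7  : [7]
bipush -3 : [7, -3]
idiv      : [-2]
bipush -8 : [-2, -8]
bipush -9 : [-2, -8, -9]
bipush -7 : [-2, -8, -9, -7]
ineg      : [-2, -8, -9, 7]
isub      : [-2, -8, -16]
irem      : [-2, -8]
bipush 1  : [-2, -8, 1]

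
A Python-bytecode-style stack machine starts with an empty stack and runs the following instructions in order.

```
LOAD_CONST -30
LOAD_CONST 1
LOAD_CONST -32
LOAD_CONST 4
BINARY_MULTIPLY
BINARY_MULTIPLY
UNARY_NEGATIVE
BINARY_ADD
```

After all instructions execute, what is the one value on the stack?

LOAD_CONST -30  -> -30
LOAD_CONST 1    -> -30 1
LOAD_CONST -32  -> -30 1 -32
LOAD_CONST 4    -> -30 1 -32 4
BINARY_MULTIPLY -> -30 1 -128
BINARY_MULTIPLY -> -30 -128
UNARY_NEGATIVE  -> -30 128
BINARY_ADD      -> 98

98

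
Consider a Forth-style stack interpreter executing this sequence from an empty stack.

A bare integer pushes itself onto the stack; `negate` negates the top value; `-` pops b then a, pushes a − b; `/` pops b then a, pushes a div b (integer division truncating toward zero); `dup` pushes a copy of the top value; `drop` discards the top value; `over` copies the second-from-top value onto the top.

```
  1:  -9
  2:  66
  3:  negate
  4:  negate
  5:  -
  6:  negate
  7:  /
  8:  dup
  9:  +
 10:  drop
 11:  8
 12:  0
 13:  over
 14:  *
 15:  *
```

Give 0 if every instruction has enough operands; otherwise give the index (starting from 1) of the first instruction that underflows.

7

-9     → -9
66     → -9 66
negate → -9 -66
negate → -9 66
-      → -75
negate → 75
/  — needs 2 operands, stack has 1 → underflow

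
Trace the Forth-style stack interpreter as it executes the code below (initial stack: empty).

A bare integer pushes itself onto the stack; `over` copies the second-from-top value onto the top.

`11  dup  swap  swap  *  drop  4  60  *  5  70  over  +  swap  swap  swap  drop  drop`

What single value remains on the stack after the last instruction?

11   → [11]
dup  → [11, 11]
swap → [11, 11]
swap → [11, 11]
*    → [121]
drop → []
4    → [4]
60   → [4, 60]
*    → [240]
5    → [240, 5]
70   → [240, 5, 70]
over → [240, 5, 70, 5]
+    → [240, 5, 75]
swap → [240, 75, 5]
swap → [240, 5, 75]
swap → [240, 75, 5]
drop → [240, 75]
drop → [240]

240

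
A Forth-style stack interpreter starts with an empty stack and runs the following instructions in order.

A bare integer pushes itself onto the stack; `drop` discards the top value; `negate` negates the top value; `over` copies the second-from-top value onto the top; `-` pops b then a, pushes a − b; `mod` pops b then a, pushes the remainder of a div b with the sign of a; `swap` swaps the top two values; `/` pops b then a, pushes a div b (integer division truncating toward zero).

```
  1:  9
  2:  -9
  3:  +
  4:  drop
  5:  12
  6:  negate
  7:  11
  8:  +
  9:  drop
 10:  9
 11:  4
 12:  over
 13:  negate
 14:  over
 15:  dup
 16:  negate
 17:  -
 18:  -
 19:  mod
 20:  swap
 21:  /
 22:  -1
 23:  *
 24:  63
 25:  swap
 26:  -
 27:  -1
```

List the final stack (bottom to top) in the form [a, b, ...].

9       9
-9      9 -9
+       0
drop    (empty)
12      12
negate  -12
11      -12 11
+       -1
drop    (empty)
9       9
4       9 4
over    9 4 9
negate  9 4 -9
over    9 4 -9 4
dup     9 4 -9 4 4
negate  9 4 -9 4 -4
-       9 4 -9 8
-       9 4 -17
mod     9 4
swap    4 9
/       0
-1      0 -1
*       0
63      0 63
swap    63 0
-       63
-1      63 -1

[63, -1]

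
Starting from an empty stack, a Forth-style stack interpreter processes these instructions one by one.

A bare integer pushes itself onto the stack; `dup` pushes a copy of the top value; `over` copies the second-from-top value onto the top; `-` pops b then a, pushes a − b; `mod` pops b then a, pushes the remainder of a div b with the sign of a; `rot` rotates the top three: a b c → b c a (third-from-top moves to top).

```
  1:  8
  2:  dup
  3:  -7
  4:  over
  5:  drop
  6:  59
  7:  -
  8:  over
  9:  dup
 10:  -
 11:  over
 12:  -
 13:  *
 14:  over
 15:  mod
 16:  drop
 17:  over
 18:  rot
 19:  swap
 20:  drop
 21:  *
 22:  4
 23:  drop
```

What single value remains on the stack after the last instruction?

64

8    -> [8]
dup  -> [8, 8]
-7   -> [8, 8, -7]
over -> [8, 8, -7, 8]
drop -> [8, 8, -7]
59   -> [8, 8, -7, 59]
-    -> [8, 8, -66]
over -> [8, 8, -66, 8]
dup  -> [8, 8, -66, 8, 8]
-    -> [8, 8, -66, 0]
over -> [8, 8, -66, 0, -66]
-    -> [8, 8, -66, 66]
*    -> [8, 8, -4356]
over -> [8, 8, -4356, 8]
mod  -> [8, 8, -4]
drop -> [8, 8]
over -> [8, 8, 8]
rot  -> [8, 8, 8]
swap -> [8, 8, 8]
drop -> [8, 8]
*    -> [64]
4    -> [64, 4]
drop -> [64]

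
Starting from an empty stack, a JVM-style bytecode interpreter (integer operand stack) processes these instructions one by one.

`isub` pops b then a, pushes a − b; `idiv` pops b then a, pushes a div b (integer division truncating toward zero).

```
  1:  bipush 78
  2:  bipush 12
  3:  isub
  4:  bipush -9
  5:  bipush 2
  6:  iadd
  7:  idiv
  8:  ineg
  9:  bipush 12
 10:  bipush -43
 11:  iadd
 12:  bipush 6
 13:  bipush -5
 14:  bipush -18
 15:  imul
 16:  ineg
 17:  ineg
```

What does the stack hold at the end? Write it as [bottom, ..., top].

[9, -31, 6, 90]

bipush 78  : 78
bipush 12  : 78 12
isub       : 66
bipush -9  : 66 -9
bipush 2   : 66 -9 2
iadd       : 66 -7
idiv       : -9
ineg       : 9
bipush 12  : 9 12
bipush -43 : 9 12 -43
iadd       : 9 -31
bipush 6   : 9 -31 6
bipush -5  : 9 -31 6 -5
bipush -18 : 9 -31 6 -5 -18
imul       : 9 -31 6 90
ineg       : 9 -31 6 -90
ineg       : 9 -31 6 90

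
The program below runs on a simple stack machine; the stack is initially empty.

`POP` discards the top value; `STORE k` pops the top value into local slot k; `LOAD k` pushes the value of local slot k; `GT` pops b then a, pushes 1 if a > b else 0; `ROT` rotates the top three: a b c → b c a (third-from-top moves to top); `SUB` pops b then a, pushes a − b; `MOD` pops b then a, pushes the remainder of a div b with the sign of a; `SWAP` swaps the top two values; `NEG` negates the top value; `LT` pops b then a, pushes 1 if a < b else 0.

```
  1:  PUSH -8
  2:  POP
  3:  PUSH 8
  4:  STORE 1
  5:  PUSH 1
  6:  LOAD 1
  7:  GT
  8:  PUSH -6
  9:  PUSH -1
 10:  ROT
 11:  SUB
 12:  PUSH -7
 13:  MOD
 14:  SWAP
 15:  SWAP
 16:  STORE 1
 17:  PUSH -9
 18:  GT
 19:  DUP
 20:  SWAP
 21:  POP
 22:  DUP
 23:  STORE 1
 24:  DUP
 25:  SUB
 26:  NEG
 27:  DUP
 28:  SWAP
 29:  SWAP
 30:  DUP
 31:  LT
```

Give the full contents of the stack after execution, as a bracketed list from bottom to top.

[0, 0]

PUSH -8  -8
POP      (empty)
PUSH 8   8
STORE 1  (empty)
PUSH 1   1
LOAD 1   1 8
GT       0
PUSH -6  0 -6
PUSH -1  0 -6 -1
ROT      -6 -1 0
SUB      -6 -1
PUSH -7  -6 -1 -7
MOD      -6 -1
SWAP     -1 -6
SWAP     -6 -1
STORE 1  -6
PUSH -9  -6 -9
GT       1
DUP      1 1
SWAP     1 1
POP      1
DUP      1 1
STORE 1  1
DUP      1 1
SUB      0
NEG      0
DUP      0 0
SWAP     0 0
SWAP     0 0
DUP      0 0 0
LT       0 0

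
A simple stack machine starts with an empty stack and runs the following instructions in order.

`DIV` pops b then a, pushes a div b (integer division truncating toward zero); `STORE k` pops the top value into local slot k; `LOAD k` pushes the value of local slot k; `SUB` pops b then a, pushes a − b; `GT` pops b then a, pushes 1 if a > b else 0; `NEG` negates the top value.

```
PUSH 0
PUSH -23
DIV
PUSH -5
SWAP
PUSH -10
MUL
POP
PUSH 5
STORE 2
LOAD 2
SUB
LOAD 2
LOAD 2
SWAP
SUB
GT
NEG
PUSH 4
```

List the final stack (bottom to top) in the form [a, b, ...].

PUSH 0   -> 0
PUSH -23 -> 0 -23
DIV      -> 0
PUSH -5  -> 0 -5
SWAP     -> -5 0
PUSH -10 -> -5 0 -10
MUL      -> -5 0
POP      -> -5
PUSH 5   -> -5 5
STORE 2  -> -5
LOAD 2   -> -5 5
SUB      -> -10
LOAD 2   -> -10 5
LOAD 2   -> -10 5 5
SWAP     -> -10 5 5
SUB      -> -10 0
GT       -> 0
NEG      -> 0
PUSH 4   -> 0 4

[0, 4]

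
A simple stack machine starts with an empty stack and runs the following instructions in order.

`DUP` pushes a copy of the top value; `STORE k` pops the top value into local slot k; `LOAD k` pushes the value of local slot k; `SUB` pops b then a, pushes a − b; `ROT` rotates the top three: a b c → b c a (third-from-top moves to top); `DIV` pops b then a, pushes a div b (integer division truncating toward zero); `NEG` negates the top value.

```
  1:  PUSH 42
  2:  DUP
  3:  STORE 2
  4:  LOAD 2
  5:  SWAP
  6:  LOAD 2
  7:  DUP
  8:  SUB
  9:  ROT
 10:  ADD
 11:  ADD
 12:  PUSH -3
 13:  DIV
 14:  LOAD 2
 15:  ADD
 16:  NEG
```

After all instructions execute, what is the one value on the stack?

PUSH 42  42
DUP      42 42
STORE 2  42
LOAD 2   42 42
SWAP     42 42
LOAD 2   42 42 42
DUP      42 42 42 42
SUB      42 42 0
ROT      42 0 42
ADD      42 42
ADD      84
PUSH -3  84 -3
DIV      -28
LOAD 2   -28 42
ADD      14
NEG      -14

-14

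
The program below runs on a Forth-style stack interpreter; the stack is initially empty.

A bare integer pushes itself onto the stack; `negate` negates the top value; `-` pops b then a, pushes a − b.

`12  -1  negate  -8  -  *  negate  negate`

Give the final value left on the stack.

12     → 12
-1     → 12 -1
negate → 12 1
-8     → 12 1 -8
-      → 12 9
*      → 108
negate → -108
negate → 108

108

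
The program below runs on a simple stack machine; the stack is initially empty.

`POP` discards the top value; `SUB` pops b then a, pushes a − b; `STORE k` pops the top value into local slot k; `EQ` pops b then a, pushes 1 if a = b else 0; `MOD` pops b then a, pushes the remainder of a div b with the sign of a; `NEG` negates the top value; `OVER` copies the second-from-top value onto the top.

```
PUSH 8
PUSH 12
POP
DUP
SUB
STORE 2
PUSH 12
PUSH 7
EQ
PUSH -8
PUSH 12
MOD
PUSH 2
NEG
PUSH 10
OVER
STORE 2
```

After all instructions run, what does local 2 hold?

PUSH 8  → [8]
PUSH 12 → [8, 12]
POP     → [8]
DUP     → [8, 8]
SUB     → [0]
STORE 2 → []
PUSH 12 → [12]
PUSH 7  → [12, 7]
EQ      → [0]
PUSH -8 → [0, -8]
PUSH 12 → [0, -8, 12]
MOD     → [0, -8]
PUSH 2  → [0, -8, 2]
NEG     → [0, -8, -2]
PUSH 10 → [0, -8, -2, 10]
OVER    → [0, -8, -2, 10, -2]
STORE 2 → [0, -8, -2, 10]

-2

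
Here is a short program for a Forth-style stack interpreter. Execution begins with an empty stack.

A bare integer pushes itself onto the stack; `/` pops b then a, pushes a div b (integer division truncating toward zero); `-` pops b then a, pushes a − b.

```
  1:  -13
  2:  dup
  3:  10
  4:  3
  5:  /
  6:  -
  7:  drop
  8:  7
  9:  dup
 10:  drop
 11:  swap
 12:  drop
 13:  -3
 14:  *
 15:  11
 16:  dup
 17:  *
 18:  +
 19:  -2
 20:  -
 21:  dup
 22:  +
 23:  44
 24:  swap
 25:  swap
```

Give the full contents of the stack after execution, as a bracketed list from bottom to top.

-13  : [-13]
dup  : [-13, -13]
10   : [-13, -13, 10]
3    : [-13, -13, 10, 3]
/    : [-13, -13, 3]
-    : [-13, -16]
drop : [-13]
7    : [-13, 7]
dup  : [-13, 7, 7]
drop : [-13, 7]
swap : [7, -13]
drop : [7]
-3   : [7, -3]
*    : [-21]
11   : [-21, 11]
dup  : [-21, 11, 11]
*    : [-21, 121]
+    : [100]
-2   : [100, -2]
-    : [102]
dup  : [102, 102]
+    : [204]
44   : [204, 44]
swap : [44, 204]
swap : [204, 44]

[204, 44]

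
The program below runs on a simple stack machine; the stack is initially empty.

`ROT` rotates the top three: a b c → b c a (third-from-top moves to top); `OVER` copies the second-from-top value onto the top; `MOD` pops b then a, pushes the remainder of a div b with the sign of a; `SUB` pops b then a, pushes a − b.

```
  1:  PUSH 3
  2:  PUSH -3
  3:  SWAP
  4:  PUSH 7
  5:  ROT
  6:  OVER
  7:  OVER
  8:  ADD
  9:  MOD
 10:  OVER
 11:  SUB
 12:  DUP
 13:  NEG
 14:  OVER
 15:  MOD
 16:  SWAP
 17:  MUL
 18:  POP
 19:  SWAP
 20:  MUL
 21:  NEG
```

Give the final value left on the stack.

PUSH 3  -> 3
PUSH -3 -> 3 -3
SWAP    -> -3 3
PUSH 7  -> -3 3 7
ROT     -> 3 7 -3
OVER    -> 3 7 -3 7
OVER    -> 3 7 -3 7 -3
ADD     -> 3 7 -3 4
MOD     -> 3 7 -3
OVER    -> 3 7 -3 7
SUB     -> 3 7 -10
DUP     -> 3 7 -10 -10
NEG     -> 3 7 -10 10
OVER    -> 3 7 -10 10 -10
MOD     -> 3 7 -10 0
SWAP    -> 3 7 0 -10
MUL     -> 3 7 0
POP     -> 3 7
SWAP    -> 7 3
MUL     -> 21
NEG     -> -21

-21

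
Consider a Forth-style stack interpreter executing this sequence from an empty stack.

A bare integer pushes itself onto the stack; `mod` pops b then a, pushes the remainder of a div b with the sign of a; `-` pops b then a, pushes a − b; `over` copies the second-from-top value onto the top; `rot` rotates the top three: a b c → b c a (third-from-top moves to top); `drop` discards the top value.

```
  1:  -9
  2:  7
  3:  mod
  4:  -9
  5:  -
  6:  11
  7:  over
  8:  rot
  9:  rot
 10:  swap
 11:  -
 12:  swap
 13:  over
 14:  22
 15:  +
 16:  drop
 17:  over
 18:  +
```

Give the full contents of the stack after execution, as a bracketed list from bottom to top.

-9    [-9]
7     [-9, 7]
mod   [-2]
-9    [-2, -9]
-     [7]
11    [7, 11]
over  [7, 11, 7]
rot   [11, 7, 7]
rot   [7, 7, 11]
swap  [7, 11, 7]
-     [7, 4]
swap  [4, 7]
over  [4, 7, 4]
22    [4, 7, 4, 22]
+     [4, 7, 26]
drop  [4, 7]
over  [4, 7, 4]
+     [4, 11]

[4, 11]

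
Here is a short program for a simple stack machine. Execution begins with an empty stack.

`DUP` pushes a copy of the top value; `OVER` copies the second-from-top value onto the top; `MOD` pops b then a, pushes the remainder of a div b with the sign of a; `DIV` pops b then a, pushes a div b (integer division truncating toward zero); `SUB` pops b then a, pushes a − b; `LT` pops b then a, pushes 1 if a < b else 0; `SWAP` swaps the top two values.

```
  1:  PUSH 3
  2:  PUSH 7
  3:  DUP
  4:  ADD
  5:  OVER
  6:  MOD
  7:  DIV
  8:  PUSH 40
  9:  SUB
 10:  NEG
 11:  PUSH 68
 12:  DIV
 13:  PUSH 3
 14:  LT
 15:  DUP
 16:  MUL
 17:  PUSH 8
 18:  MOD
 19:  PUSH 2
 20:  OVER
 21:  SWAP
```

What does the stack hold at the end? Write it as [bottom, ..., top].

PUSH 3  -> [3]
PUSH 7  -> [3, 7]
DUP     -> [3, 7, 7]
ADD     -> [3, 14]
OVER    -> [3, 14, 3]
MOD     -> [3, 2]
DIV     -> [1]
PUSH 40 -> [1, 40]
SUB     -> [-39]
NEG     -> [39]
PUSH 68 -> [39, 68]
DIV     -> [0]
PUSH 3  -> [0, 3]
LT      -> [1]
DUP     -> [1, 1]
MUL     -> [1]
PUSH 8  -> [1, 8]
MOD     -> [1]
PUSH 2  -> [1, 2]
OVER    -> [1, 2, 1]
SWAP    -> [1, 1, 2]

[1, 1, 2]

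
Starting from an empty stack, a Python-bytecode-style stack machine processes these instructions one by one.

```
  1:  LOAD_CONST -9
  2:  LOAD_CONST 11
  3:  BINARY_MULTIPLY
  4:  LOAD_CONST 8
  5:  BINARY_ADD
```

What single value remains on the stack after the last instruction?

LOAD_CONST -9    -9
LOAD_CONST 11    -9 11
BINARY_MULTIPLY  -99
LOAD_CONST 8     -99 8
BINARY_ADD       -91

-91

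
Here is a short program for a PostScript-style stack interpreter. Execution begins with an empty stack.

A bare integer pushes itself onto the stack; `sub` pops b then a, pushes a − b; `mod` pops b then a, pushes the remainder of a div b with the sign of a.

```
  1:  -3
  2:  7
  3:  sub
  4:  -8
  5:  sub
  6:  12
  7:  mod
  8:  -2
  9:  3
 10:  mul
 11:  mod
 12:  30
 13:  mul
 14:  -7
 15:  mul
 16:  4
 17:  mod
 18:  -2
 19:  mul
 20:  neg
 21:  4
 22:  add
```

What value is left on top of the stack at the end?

4

-3  : [-3]
7   : [-3, 7]
sub : [-10]
-8  : [-10, -8]
sub : [-2]
12  : [-2, 12]
mod : [-2]
-2  : [-2, -2]
3   : [-2, -2, 3]
mul : [-2, -6]
mod : [-2]
30  : [-2, 30]
mul : [-60]
-7  : [-60, -7]
mul : [420]
4   : [420, 4]
mod : [0]
-2  : [0, -2]
mul : [0]
neg : [0]
4   : [0, 4]
add : [4]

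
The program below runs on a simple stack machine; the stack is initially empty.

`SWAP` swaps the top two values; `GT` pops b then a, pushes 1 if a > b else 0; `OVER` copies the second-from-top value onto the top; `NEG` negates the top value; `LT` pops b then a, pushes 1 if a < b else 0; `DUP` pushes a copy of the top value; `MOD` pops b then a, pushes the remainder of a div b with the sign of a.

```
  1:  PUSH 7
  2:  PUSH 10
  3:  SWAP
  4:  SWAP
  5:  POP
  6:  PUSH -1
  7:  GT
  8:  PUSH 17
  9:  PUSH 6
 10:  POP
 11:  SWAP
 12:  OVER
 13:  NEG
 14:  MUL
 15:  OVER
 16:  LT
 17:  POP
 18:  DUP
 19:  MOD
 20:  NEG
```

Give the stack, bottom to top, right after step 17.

[17]

PUSH 7  : 7
PUSH 10 : 7 10
SWAP    : 10 7
SWAP    : 7 10
POP     : 7
PUSH -1 : 7 -1
GT      : 1
PUSH 17 : 1 17
PUSH 6  : 1 17 6
POP     : 1 17
SWAP    : 17 1
OVER    : 17 1 17
NEG     : 17 1 -17
MUL     : 17 -17
OVER    : 17 -17 17
LT      : 17 1
POP     : 17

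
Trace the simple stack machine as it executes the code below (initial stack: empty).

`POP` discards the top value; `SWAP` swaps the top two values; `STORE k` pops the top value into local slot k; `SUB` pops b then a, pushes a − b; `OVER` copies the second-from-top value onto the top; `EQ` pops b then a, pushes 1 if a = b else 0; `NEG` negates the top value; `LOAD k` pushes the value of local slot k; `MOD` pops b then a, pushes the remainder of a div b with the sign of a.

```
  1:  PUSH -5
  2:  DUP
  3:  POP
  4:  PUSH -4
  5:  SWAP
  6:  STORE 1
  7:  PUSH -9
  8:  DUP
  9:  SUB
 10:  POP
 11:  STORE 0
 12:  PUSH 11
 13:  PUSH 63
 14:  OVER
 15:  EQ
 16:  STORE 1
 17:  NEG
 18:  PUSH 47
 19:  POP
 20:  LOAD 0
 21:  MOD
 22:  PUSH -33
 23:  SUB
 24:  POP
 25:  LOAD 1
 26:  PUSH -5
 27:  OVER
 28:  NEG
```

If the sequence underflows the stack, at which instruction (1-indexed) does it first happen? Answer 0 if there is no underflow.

0

PUSH -5  : -5
DUP      : -5 -5
POP      : -5
PUSH -4  : -5 -4
SWAP     : -4 -5
STORE 1  : -4
PUSH -9  : -4 -9
DUP      : -4 -9 -9
SUB      : -4 0
POP      : -4
STORE 0  : (empty)
PUSH 11  : 11
PUSH 63  : 11 63
OVER     : 11 63 11
EQ       : 11 0
STORE 1  : 11
NEG      : -11
PUSH 47  : -11 47
POP      : -11
LOAD 0   : -11 -4
MOD      : -3
PUSH -33 : -3 -33
SUB      : 30
POP      : (empty)
LOAD 1   : 0
PUSH -5  : 0 -5
OVER     : 0 -5 0
NEG      : 0 -5 0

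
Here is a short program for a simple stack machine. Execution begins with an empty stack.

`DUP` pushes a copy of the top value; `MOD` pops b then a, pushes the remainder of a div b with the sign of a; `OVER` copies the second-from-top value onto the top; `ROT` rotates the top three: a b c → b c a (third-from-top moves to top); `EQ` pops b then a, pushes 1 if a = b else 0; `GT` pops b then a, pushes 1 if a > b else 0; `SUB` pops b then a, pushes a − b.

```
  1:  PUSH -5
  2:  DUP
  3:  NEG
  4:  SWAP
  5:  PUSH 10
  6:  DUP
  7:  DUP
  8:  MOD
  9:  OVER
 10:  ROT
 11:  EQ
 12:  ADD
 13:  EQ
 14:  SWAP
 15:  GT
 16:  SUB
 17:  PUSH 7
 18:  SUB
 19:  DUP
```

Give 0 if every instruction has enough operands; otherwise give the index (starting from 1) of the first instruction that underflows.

PUSH -5  [-5]
DUP      [-5, -5]
NEG      [-5, 5]
SWAP     [5, -5]
PUSH 10  [5, -5, 10]
DUP      [5, -5, 10, 10]
DUP      [5, -5, 10, 10, 10]
MOD      [5, -5, 10, 0]
OVER     [5, -5, 10, 0, 10]
ROT      [5, -5, 0, 10, 10]
EQ       [5, -5, 0, 1]
ADD      [5, -5, 1]
EQ       [5, 0]
SWAP     [0, 5]
GT       [0]
SUB  — needs 2 operands, stack has 1 → underflow

16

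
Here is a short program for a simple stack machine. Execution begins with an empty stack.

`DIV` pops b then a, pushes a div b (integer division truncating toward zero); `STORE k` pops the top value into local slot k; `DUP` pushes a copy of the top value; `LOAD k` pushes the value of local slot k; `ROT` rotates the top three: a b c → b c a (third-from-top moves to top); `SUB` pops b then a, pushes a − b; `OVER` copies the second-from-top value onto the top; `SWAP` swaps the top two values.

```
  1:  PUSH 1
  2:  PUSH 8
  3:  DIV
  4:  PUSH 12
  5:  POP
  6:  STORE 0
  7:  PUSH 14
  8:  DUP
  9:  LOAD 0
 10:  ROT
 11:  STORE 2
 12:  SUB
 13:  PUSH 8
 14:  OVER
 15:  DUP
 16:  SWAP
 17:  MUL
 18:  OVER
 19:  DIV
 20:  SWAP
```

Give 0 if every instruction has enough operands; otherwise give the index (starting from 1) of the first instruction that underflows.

PUSH 1   [1]
PUSH 8   [1, 8]
DIV      [0]
PUSH 12  [0, 12]
POP      [0]
STORE 0  []
PUSH 14  [14]
DUP      [14, 14]
LOAD 0   [14, 14, 0]
ROT      [14, 0, 14]
STORE 2  [14, 0]
SUB      [14]
PUSH 8   [14, 8]
OVER     [14, 8, 14]
DUP      [14, 8, 14, 14]
SWAP     [14, 8, 14, 14]
MUL      [14, 8, 196]
OVER     [14, 8, 196, 8]
DIV      [14, 8, 24]
SWAP     [14, 24, 8]

0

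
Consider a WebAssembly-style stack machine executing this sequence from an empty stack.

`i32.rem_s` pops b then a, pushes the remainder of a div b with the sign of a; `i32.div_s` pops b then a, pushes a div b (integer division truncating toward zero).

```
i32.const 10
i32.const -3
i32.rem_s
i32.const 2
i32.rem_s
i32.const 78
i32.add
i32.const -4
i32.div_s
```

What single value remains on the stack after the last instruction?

-19

i32.const 10 → 10
i32.const -3 → 10 -3
i32.rem_s    → 1
i32.const 2  → 1 2
i32.rem_s    → 1
i32.const 78 → 1 78
i32.add      → 79
i32.const -4 → 79 -4
i32.div_s    → -19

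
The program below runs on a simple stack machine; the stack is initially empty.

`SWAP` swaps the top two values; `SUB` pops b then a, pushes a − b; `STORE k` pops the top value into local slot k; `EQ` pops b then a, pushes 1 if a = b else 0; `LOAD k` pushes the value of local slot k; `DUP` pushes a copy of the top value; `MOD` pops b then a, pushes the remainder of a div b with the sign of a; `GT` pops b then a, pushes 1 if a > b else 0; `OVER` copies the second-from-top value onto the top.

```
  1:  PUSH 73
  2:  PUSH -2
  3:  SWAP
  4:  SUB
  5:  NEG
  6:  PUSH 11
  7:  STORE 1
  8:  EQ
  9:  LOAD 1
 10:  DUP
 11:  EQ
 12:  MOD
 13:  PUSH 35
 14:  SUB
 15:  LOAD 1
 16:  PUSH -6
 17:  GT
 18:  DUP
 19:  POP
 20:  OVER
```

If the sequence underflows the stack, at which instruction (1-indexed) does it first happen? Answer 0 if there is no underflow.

8

PUSH 73 : 73
PUSH -2 : 73 -2
SWAP    : -2 73
SUB     : -75
NEG     : 75
PUSH 11 : 75 11
STORE 1 : 75
EQ  — needs 2 operands, stack has 1 → underflow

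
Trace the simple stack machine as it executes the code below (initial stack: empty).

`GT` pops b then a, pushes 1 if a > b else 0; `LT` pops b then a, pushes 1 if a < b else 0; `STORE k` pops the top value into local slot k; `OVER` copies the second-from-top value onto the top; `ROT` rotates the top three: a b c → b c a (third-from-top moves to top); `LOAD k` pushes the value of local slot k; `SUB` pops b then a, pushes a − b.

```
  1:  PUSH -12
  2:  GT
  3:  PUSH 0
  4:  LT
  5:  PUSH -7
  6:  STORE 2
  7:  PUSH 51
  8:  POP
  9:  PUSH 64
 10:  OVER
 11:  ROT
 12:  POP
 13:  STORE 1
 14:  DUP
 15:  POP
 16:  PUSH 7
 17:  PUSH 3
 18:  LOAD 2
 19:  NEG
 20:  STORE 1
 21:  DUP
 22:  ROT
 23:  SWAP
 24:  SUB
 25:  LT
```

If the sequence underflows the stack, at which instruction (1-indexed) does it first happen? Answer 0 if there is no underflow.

2

PUSH -12  [-12]
GT  — needs 2 operands, stack has 1 → underflow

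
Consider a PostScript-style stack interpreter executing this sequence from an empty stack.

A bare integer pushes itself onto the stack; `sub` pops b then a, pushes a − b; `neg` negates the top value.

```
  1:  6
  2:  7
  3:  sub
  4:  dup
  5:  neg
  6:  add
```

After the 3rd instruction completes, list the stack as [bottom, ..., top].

[-1]

6   : 6
7   : 6 7
sub : -1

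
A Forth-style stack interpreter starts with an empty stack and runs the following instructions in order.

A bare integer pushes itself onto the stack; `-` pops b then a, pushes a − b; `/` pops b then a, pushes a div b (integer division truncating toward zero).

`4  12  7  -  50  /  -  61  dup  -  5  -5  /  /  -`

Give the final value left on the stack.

4    4
12   4 12
7    4 12 7
-    4 5
50   4 5 50
/    4 0
-    4
61   4 61
dup  4 61 61
-    4 0
5    4 0 5
-5   4 0 5 -5
/    4 0 -1
/    4 0
-    4

4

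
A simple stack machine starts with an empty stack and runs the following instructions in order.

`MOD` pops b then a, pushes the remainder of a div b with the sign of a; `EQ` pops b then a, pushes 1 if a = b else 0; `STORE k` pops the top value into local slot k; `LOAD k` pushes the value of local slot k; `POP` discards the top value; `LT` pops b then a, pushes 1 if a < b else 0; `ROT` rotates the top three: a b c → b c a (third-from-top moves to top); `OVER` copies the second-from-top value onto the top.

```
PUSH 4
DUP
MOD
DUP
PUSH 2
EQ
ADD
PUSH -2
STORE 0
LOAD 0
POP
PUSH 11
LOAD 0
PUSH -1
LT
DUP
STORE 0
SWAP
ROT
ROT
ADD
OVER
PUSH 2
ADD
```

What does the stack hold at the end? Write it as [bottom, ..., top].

[11, 1, 13]

PUSH 4  : 4
DUP     : 4 4
MOD     : 0
DUP     : 0 0
PUSH 2  : 0 0 2
EQ      : 0 0
ADD     : 0
PUSH -2 : 0 -2
STORE 0 : 0
LOAD 0  : 0 -2
POP     : 0
PUSH 11 : 0 11
LOAD 0  : 0 11 -2
PUSH -1 : 0 11 -2 -1
LT      : 0 11 1
DUP     : 0 11 1 1
STORE 0 : 0 11 1
SWAP    : 0 1 11
ROT     : 1 11 0
ROT     : 11 0 1
ADD     : 11 1
OVER    : 11 1 11
PUSH 2  : 11 1 11 2
ADD     : 11 1 13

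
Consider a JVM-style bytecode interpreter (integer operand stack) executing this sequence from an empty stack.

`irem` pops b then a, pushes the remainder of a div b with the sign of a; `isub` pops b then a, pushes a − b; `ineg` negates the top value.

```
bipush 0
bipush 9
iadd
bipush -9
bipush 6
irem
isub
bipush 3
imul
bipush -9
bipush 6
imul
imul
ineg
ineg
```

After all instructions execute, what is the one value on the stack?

-1944

bipush 0   [0]
bipush 9   [0, 9]
iadd       [9]
bipush -9  [9, -9]
bipush 6   [9, -9, 6]
irem       [9, -3]
isub       [12]
bipush 3   [12, 3]
imul       [36]
bipush -9  [36, -9]
bipush 6   [36, -9, 6]
imul       [36, -54]
imul       [-1944]
ineg       [1944]
ineg       [-1944]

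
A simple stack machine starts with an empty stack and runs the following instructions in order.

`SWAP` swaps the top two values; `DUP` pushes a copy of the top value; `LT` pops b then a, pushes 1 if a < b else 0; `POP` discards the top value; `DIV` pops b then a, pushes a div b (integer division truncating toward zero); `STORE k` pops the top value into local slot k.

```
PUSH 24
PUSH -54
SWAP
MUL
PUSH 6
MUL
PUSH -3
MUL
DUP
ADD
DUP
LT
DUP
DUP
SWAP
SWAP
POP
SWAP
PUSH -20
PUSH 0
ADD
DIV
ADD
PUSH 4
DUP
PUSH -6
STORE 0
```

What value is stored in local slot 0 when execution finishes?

-6

PUSH 24  → [24]
PUSH -54 → [24, -54]
SWAP     → [-54, 24]
MUL      → [-1296]
PUSH 6   → [-1296, 6]
MUL      → [-7776]
PUSH -3  → [-7776, -3]
MUL      → [23328]
DUP      → [23328, 23328]
ADD      → [46656]
DUP      → [46656, 46656]
LT       → [0]
DUP      → [0, 0]
DUP      → [0, 0, 0]
SWAP     → [0, 0, 0]
SWAP     → [0, 0, 0]
POP      → [0, 0]
SWAP     → [0, 0]
PUSH -20 → [0, 0, -20]
PUSH 0   → [0, 0, -20, 0]
ADD      → [0, 0, -20]
DIV      → [0, 0]
ADD      → [0]
PUSH 4   → [0, 4]
DUP      → [0, 4, 4]
PUSH -6  → [0, 4, 4, -6]
STORE 0  → [0, 4, 4]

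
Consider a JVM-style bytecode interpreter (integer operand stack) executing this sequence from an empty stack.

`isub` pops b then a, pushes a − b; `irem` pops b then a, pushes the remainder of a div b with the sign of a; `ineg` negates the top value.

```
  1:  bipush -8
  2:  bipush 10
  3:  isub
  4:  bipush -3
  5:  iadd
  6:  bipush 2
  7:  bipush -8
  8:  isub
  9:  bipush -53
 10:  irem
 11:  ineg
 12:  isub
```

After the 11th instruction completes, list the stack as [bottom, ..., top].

[-21, -10]

bipush -8  -> -8
bipush 10  -> -8 10
isub       -> -18
bipush -3  -> -18 -3
iadd       -> -21
bipush 2   -> -21 2
bipush -8  -> -21 2 -8
isub       -> -21 10
bipush -53 -> -21 10 -53
irem       -> -21 10
ineg       -> -21 -10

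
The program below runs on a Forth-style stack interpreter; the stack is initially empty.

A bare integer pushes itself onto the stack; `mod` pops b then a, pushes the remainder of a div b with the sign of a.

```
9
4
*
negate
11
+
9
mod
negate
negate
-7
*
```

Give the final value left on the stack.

49

9      → [9]
4      → [9, 4]
*      → [36]
negate → [-36]
11     → [-36, 11]
+      → [-25]
9      → [-25, 9]
mod    → [-7]
negate → [7]
negate → [-7]
-7     → [-7, -7]
*      → [49]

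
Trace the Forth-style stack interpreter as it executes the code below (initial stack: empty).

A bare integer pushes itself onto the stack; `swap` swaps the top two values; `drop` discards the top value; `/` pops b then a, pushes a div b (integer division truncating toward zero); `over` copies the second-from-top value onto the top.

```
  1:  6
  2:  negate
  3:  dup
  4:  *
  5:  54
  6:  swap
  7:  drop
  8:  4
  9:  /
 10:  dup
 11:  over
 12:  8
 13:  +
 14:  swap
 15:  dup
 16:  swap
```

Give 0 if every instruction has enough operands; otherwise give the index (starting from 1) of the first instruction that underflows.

0

6       6
negate  -6
dup     -6 -6
*       36
54      36 54
swap    54 36
drop    54
4       54 4
/       13
dup     13 13
over    13 13 13
8       13 13 13 8
+       13 13 21
swap    13 21 13
dup     13 21 13 13
swap    13 21 13 13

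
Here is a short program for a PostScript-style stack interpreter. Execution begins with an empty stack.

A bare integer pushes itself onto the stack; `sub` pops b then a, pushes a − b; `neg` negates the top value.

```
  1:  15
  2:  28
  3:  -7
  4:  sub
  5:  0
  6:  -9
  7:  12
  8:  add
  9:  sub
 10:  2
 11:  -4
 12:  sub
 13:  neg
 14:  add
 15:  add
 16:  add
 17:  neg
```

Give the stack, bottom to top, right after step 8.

15   [15]
28   [15, 28]
-7   [15, 28, -7]
sub  [15, 35]
0    [15, 35, 0]
-9   [15, 35, 0, -9]
12   [15, 35, 0, -9, 12]
add  [15, 35, 0, 3]

[15, 35, 0, 3]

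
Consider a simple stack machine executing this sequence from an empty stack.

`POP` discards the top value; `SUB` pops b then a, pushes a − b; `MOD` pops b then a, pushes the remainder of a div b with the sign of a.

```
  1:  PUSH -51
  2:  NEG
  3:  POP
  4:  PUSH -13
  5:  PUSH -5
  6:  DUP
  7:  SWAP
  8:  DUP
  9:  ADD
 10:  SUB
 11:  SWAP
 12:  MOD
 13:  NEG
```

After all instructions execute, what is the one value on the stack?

-5

PUSH -51  -51
NEG       51
POP       (empty)
PUSH -13  -13
PUSH -5   -13 -5
DUP       -13 -5 -5
SWAP      -13 -5 -5
DUP       -13 -5 -5 -5
ADD       -13 -5 -10
SUB       -13 5
SWAP      5 -13
MOD       5
NEG       -5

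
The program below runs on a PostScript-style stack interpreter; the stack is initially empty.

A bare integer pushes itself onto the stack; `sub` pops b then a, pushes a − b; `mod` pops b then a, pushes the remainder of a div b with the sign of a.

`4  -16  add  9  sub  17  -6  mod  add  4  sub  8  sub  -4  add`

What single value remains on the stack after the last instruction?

-32

4   → 4
-16 → 4 -16
add → -12
9   → -12 9
sub → -21
17  → -21 17
-6  → -21 17 -6
mod → -21 5
add → -16
4   → -16 4
sub → -20
8   → -20 8
sub → -28
-4  → -28 -4
add → -32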